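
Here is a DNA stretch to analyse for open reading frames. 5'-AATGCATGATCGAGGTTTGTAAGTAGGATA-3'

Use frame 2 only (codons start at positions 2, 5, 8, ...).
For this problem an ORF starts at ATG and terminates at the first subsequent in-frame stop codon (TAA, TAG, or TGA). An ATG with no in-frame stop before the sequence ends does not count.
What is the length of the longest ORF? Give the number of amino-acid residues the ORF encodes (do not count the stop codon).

6

Frame 2: ATG CAT GAT CGA GGT TTG TAA GTA GGA — ATG at 2, stop TAA at 20 → 21 nt.
Longest: frame 2, positions 2–22, 21 nt = 7 codons = 6 aa. → 6 amino acids.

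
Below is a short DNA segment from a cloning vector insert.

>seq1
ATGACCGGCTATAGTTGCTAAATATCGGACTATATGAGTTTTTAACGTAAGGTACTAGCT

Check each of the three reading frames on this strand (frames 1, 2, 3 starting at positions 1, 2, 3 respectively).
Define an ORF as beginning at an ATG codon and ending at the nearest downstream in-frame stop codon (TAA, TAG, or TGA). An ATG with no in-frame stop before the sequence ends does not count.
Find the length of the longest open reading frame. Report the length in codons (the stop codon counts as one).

7

Frame 1: ATG ACC GGC TAT AGT TGC TAA ATA TCG GAC TAT ATG AGT TTT TAA CGT AAG GTA CTA GCT — ATG at 1, stop TAA at 19 → 21 nt; ATG at 34, stop TAA at 43 → 12 nt.
Frame 2: TGA CCG GCT ATA GTT GCT AAA TAT CGG ACT ATA TGA GTT TTT AAC GTA AGG TAC TAG — no ATG→stop ORF.
Frame 3: GAC CGG CTA TAG TTG CTA AAT ATC GGA CTA TAT GAG TTT TTA ACG TAA GGT ACT AGC — no ATG→stop ORF.
Longest: frame 1, positions 1–21, 21 nt = 7 codons = 6 aa. → 7 codons.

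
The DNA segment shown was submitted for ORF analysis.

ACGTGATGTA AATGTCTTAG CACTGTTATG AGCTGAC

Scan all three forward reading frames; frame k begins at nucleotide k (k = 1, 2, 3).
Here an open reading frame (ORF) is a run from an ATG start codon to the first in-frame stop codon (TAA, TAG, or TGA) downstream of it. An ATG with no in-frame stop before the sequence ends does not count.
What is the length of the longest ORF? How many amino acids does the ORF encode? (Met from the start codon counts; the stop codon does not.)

Frame 1: ACG TGA TGT AAA TGT CTT AGC ACT GTT ATG AGC TGA — ATG at 28, stop TGA at 34 → 9 nt.
Frame 2: CGT GAT GTA AAT GTC TTA GCA CTG TTA TGA GCT GAC — no ATG→stop ORF.
Frame 3: GTG ATG TAA ATG TCT TAG CAC TGT TAT GAG CTG — ATG at 6, stop TAA at 9 → 6 nt; ATG at 12, stop TAG at 18 → 9 nt.
Longest: frame 1, positions 28–36, 9 nt = 3 codons = 2 aa. → 2 amino acids.

2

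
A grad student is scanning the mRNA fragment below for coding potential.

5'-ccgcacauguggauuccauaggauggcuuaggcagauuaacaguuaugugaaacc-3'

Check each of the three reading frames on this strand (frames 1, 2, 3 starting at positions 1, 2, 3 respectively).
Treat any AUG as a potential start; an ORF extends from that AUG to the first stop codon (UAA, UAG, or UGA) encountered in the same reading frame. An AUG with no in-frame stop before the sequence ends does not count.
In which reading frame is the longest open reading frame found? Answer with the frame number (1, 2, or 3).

1

Frame 1: CCG CAC AUG UGG AUU CCA UAG GAU GGC UUA GGC AGA UUA ACA GUU AUG UGA AAC — AUG at 7, stop UAG at 19 → 15 nt; AUG at 46, stop UGA at 49 → 6 nt.
Frame 2: CGC ACA UGU GGA UUC CAU AGG AUG GCU UAG GCA GAU UAA CAG UUA UGU GAA ACC — AUG at 23, stop UAG at 29 → 9 nt.
Frame 3: GCA CAU GUG GAU UCC AUA GGA UGG CUU AGG CAG AUU AAC AGU UAU GUG AAA — no AUG→stop ORF.
Longest ORF is 15 nt in frame 1 (positions 7–21).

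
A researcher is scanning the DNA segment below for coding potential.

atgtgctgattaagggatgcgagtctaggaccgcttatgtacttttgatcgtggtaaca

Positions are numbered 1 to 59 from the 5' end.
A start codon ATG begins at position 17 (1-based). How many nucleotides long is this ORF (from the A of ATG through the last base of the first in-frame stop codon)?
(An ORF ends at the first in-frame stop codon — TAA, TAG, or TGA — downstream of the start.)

Codons from position 17: ATG (17–19), CGA (20–22), GTC (23–25), TAG (26–28).
TAG is the first in-frame stop; ORF spans 17–28, 12 nucleotides.

12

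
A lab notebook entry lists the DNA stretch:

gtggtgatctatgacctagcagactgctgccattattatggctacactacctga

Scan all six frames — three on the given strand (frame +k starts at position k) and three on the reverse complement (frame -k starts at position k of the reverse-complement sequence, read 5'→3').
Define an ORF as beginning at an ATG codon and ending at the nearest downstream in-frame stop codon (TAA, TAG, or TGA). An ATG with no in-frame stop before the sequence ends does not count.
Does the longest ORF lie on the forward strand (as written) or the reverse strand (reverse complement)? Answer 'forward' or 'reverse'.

reverse

Reverse complement (5'→3'): TCAGGTAGTGTAGCCATAATAATGGCAGCAGTCTGCTAGGTCATAGATCACCAC
Frame +1: GTG GTG ATC TAT GAC CTA GCA GAC TGC TGC CAT TAT TAT GGC TAC ACT ACC TGA — no ATG→stop ORF.
Frame +2: TGG TGA TCT ATG ACC TAG CAG ACT GCT GCC ATT ATT ATG GCT ACA CTA CCT — ATG at 11, stop TAG at 17 → 9 nt.
Frame +3: GGT GAT CTA TGA CCT AGC AGA CTG CTG CCA TTA TTA TGG CTA CAC TAC CTG — no ATG→stop ORF.
Frame -1: TCA GGT AGT GTA GCC ATA ATA ATG GCA GCA GTC TGC TAG GTC ATA GAT CAC CAC — ATG at 22, stop TAG at 37 → 18 nt.
Frame -2: CAG GTA GTG TAG CCA TAA TAA TGG CAG CAG TCT GCT AGG TCA TAG ATC ACC — no ATG→stop ORF.
Frame -3: AGG TAG TGT AGC CAT AAT AAT GGC AGC AGT CTG CTA GGT CAT AGA TCA CCA — no ATG→stop ORF.
Forward-strand max 9 nt; reverse-strand max 18 nt. The reverse strand has the longer ORF.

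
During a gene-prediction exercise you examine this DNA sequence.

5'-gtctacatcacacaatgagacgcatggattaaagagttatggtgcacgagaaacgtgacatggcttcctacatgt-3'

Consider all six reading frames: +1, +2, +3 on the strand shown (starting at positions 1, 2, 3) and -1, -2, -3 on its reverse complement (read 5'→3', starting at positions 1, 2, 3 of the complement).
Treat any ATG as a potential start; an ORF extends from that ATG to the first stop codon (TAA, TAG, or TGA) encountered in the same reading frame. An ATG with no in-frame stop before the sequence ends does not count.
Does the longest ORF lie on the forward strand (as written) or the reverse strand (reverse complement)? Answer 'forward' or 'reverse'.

Reverse complement (5'→3'): ACATGTAGGAAGCCATGTCACGTTTCTCGTGCACCATAACTCTTTAATCCATGCGTCTCATTGTGTGATGTAGAC
Frame +1: GTC TAC ATC ACA CAA TGA GAC GCA TGG ATT AAA GAG TTA TGG TGC ACG AGA AAC GTG ACA TGG CTT CCT ACA TGT — no ATG→stop ORF.
Frame +2: TCT ACA TCA CAC AAT GAG ACG CAT GGA TTA AAG AGT TAT GGT GCA CGA GAA ACG TGA CAT GGC TTC CTA CAT — no ATG→stop ORF.
Frame +3: CTA CAT CAC ACA ATG AGA CGC ATG GAT TAA AGA GTT ATG GTG CAC GAG AAA CGT GAC ATG GCT TCC TAC ATG — ATG at 15, stop TAA at 30 → 18 nt; ATG at 24, stop TAA at 30 → 9 nt.
Frame -1: ACA TGT AGG AAG CCA TGT CAC GTT TCT CGT GCA CCA TAA CTC TTT AAT CCA TGC GTC TCA TTG TGT GAT GTA GAC — no ATG→stop ORF.
Frame -2: CAT GTA GGA AGC CAT GTC ACG TTT CTC GTG CAC CAT AAC TCT TTA ATC CAT GCG TCT CAT TGT GTG ATG TAG — ATG at 68, stop TAG at 71 → 6 nt.
Frame -3: ATG TAG GAA GCC ATG TCA CGT TTC TCG TGC ACC ATA ACT CTT TAA TCC ATG CGT CTC ATT GTG TGA TGT AGA — ATG at 3, stop TAG at 6 → 6 nt; ATG at 15, stop TAA at 45 → 33 nt; ATG at 51, stop TGA at 66 → 18 nt.
Forward-strand max 18 nt; reverse-strand max 33 nt. The reverse strand has the longer ORF.

reverse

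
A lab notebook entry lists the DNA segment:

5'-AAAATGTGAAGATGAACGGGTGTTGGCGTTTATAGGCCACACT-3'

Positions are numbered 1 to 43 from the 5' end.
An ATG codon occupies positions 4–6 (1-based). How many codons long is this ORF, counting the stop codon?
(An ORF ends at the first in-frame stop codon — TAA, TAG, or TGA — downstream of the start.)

2

Codons from position 4: ATG (4–6), TGA (7–9).
TGA is the first in-frame stop; that's 2 codons including the stop.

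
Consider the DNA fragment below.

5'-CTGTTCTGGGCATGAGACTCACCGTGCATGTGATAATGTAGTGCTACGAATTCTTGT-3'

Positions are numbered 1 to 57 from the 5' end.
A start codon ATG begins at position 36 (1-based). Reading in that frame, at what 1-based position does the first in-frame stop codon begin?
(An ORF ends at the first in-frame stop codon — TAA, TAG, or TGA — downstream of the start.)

Codons from position 36: ATG (36–38), TAG (39–41).
TAG is a stop codon; it begins at position 39.

39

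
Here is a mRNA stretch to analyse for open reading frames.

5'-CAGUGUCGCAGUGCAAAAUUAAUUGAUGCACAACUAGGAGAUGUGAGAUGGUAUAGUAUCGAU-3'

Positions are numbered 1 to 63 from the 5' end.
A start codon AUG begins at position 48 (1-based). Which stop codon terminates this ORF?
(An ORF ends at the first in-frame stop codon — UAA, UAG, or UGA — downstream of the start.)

UAG

Codons from position 48: AUG (48–50), GUA (51–53), UAG (54–56).
The first in-frame stop codon is UAG.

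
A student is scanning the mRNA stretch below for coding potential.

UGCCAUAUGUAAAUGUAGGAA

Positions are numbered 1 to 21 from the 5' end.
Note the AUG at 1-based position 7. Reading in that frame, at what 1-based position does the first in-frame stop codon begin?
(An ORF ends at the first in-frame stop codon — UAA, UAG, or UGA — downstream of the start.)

Codons from position 7: AUG (7–9), UAA (10–12).
UAA is a stop codon; it begins at position 10.

10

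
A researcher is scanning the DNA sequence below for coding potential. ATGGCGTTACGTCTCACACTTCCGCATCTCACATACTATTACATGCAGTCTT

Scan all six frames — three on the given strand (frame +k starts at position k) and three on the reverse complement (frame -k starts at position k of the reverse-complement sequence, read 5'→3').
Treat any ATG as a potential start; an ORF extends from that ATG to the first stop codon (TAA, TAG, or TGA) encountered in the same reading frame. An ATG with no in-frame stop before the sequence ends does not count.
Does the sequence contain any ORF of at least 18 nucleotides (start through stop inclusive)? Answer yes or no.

Reverse complement (5'→3'): AAGACTGCATGTAATAGTATGTGAGATGCGGAAGTGTGAGACGTAACGCCAT
Frame +1: ATG GCG TTA CGT CTC ACA CTT CCG CAT CTC ACA TAC TAT TAC ATG CAG TCT — no ATG→stop ORF.
Frame +2: TGG CGT TAC GTC TCA CAC TTC CGC ATC TCA CAT ACT ATT ACA TGC AGT CTT — no ATG→stop ORF.
Frame +3: GGC GTT ACG TCT CAC ACT TCC GCA TCT CAC ATA CTA TTA CAT GCA GTC — no ATG→stop ORF.
Frame -1: AAG ACT GCA TGT AAT AGT ATG TGA GAT GCG GAA GTG TGA GAC GTA ACG CCA — ATG at 19, stop TGA at 22 → 6 nt.
Frame -2: AGA CTG CAT GTA ATA GTA TGT GAG ATG CGG AAG TGT GAG ACG TAA CGC CAT — ATG at 26, stop TAA at 44 → 21 nt.
Frame -3: GAC TGC ATG TAA TAG TAT GTG AGA TGC GGA AGT GTG AGA CGT AAC GCC — ATG at 9, stop TAA at 12 → 6 nt.
Frame -2 has an ORF of 21 nucleotides (positions 26–46) ≥ 18, so yes.

yes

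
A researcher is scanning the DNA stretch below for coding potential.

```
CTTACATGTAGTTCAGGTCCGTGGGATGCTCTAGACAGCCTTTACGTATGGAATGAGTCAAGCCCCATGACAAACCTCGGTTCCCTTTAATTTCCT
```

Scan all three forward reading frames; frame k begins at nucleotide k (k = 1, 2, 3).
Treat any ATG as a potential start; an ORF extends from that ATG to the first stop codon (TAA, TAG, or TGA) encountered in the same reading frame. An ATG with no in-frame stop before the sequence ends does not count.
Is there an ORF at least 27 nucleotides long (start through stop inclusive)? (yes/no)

Frame 1: CTT ACA TGT AGT TCA GGT CCG TGG GAT GCT CTA GAC AGC CTT TAC GTA TGG AAT GAG TCA AGC CCC ATG ACA AAC CTC GGT TCC CTT TAA TTT CCT — ATG at 67, stop TAA at 88 → 24 nt.
Frame 2: TTA CAT GTA GTT CAG GTC CGT GGG ATG CTC TAG ACA GCC TTT ACG TAT GGA ATG AGT CAA GCC CCA TGA CAA ACC TCG GTT CCC TTT AAT TTC — ATG at 26, stop TAG at 32 → 9 nt; ATG at 53, stop TGA at 68 → 18 nt.
Frame 3: TAC ATG TAG TTC AGG TCC GTG GGA TGC TCT AGA CAG CCT TTA CGT ATG GAA TGA GTC AAG CCC CAT GAC AAA CCT CGG TTC CCT TTA ATT TCC — ATG at 6, stop TAG at 9 → 6 nt; ATG at 48, stop TGA at 54 → 9 nt.
Largest ORF found is 24 nucleotides < 27, so no.

no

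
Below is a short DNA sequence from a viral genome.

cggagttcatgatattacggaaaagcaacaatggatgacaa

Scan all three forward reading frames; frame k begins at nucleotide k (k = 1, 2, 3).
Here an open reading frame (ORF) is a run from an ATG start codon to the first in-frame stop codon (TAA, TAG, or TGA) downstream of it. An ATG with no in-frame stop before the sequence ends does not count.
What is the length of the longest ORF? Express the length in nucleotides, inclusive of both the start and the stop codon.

Frame 1: CGG AGT TCA TGA TAT TAC GGA AAA GCA ACA ATG GAT GAC — no ATG→stop ORF.
Frame 2: GGA GTT CAT GAT ATT ACG GAA AAG CAA CAA TGG ATG ACA — no ATG→stop ORF.
Frame 3: GAG TTC ATG ATA TTA CGG AAA AGC AAC AAT GGA TGA CAA — ATG at 9, stop TGA at 36 → 30 nt.
Longest: frame 3, positions 9–38, 30 nt = 10 codons = 9 aa. → 30 nucleotides.

30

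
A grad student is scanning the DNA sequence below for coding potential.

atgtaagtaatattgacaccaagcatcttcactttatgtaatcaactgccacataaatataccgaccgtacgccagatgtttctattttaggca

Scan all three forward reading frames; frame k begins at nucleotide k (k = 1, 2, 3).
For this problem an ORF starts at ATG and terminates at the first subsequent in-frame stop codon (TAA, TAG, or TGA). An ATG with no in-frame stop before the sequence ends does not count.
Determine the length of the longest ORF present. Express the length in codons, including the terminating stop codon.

5

Frame 1: ATG TAA GTA ATA TTG ACA CCA AGC ATC TTC ACT TTA TGT AAT CAA CTG CCA CAT AAA TAT ACC GAC CGT ACG CCA GAT GTT TCT ATT TTA GGC — ATG at 1, stop TAA at 4 → 6 nt.
Frame 2: TGT AAG TAA TAT TGA CAC CAA GCA TCT TCA CTT TAT GTA ATC AAC TGC CAC ATA AAT ATA CCG ACC GTA CGC CAG ATG TTT CTA TTT TAG GCA — ATG at 77, stop TAG at 89 → 15 nt.
Frame 3: GTA AGT AAT ATT GAC ACC AAG CAT CTT CAC TTT ATG TAA TCA ACT GCC ACA TAA ATA TAC CGA CCG TAC GCC AGA TGT TTC TAT TTT AGG — ATG at 36, stop TAA at 39 → 6 nt.
Longest: frame 2, positions 77–91, 15 nt = 5 codons = 4 aa. → 5 codons.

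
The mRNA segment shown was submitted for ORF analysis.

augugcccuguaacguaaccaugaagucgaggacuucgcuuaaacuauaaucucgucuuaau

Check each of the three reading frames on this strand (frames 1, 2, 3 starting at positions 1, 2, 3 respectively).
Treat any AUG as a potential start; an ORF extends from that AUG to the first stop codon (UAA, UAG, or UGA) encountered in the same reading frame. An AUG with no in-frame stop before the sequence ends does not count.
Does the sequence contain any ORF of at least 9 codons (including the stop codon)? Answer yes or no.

yes

Frame 1: AUG UGC CCU GUA ACG UAA CCA UGA AGU CGA GGA CUU CGC UUA AAC UAU AAU CUC GUC UUA — AUG at 1, stop UAA at 16 → 18 nt.
Frame 2: UGU GCC CUG UAA CGU AAC CAU GAA GUC GAG GAC UUC GCU UAA ACU AUA AUC UCG UCU UAA — no AUG→stop ORF.
Frame 3: GUG CCC UGU AAC GUA ACC AUG AAG UCG AGG ACU UCG CUU AAA CUA UAA UCU CGU CUU AAU — AUG at 21, stop UAA at 48 → 30 nt.
Frame 3 has an ORF of 10 codons (positions 21–50) ≥ 9, so yes.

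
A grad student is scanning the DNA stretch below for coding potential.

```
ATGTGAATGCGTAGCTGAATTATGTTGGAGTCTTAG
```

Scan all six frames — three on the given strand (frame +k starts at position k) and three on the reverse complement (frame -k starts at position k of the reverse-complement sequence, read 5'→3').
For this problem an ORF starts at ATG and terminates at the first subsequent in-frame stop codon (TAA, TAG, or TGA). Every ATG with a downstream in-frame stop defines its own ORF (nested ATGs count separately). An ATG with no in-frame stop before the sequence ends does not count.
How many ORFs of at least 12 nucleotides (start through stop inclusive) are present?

Reverse complement (5'→3'): CTAAGACTCCAACATAATTCAGCTACGCATTCACAT
Frame +1: ATG TGA ATG CGT AGC TGA ATT ATG TTG GAG TCT TAG — ATG at 1, stop TGA at 4 → 6 nt; ATG at 7, stop TGA at 16 → 12 nt; ATG at 22, stop TAG at 34 → 15 nt.
Frame +2: TGT GAA TGC GTA GCT GAA TTA TGT TGG AGT CTT — no ATG→stop ORF.
Frame +3: GTG AAT GCG TAG CTG AAT TAT GTT GGA GTC TTA — no ATG→stop ORF.
Frame -1: CTA AGA CTC CAA CAT AAT TCA GCT ACG CAT TCA CAT — no ATG→stop ORF.
Frame -2: TAA GAC TCC AAC ATA ATT CAG CTA CGC ATT CAC — no ATG→stop ORF.
Frame -3: AAG ACT CCA ACA TAA TTC AGC TAC GCA TTC ACA — no ATG→stop ORF.
ORFs ≥ 12 nucleotides: frame +1 7–18 (12 nucleotides), frame +1 22–36 (15 nucleotides). Count = 2.

2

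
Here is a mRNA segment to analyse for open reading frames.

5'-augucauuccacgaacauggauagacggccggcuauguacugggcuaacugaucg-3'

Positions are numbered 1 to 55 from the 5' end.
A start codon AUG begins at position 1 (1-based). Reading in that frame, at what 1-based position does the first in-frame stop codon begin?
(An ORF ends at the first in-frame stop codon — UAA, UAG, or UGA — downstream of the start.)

Codons from position 1: AUG (1–3), UCA (4–6), UUC (7–9), CAC (10–12), GAA (13–15), CAU (16–18), GGA (19–21), UAG (22–24).
UAG is a stop codon; it begins at position 22.

22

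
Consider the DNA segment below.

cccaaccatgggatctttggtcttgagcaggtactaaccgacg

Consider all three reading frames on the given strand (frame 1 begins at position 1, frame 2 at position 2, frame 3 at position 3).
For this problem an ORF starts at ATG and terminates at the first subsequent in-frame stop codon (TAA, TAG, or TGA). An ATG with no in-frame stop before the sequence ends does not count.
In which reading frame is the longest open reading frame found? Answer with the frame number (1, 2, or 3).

Frame 1: CCC AAC CAT GGG ATC TTT GGT CTT GAG CAG GTA CTA ACC GAC — no ATG→stop ORF.
Frame 2: CCA ACC ATG GGA TCT TTG GTC TTG AGC AGG TAC TAA CCG ACG — ATG at 8, stop TAA at 35 → 30 nt.
Frame 3: CAA CCA TGG GAT CTT TGG TCT TGA GCA GGT ACT AAC CGA — no ATG→stop ORF.
Longest ORF is 30 nt in frame 2 (positions 8–37).

2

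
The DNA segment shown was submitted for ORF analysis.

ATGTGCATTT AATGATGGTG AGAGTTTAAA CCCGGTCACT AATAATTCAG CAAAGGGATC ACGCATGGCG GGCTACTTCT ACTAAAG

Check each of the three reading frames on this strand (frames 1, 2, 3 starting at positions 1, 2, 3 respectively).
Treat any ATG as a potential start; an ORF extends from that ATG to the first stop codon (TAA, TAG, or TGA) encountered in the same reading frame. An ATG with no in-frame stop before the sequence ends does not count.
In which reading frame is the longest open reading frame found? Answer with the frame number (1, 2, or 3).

Frame 1: ATG TGC ATT TAA TGA TGG TGA GAG TTT AAA CCC GGT CAC TAA TAA TTC AGC AAA GGG ATC ACG CAT GGC GGG CTA CTT CTA CTA AAG — ATG at 1, stop TAA at 10 → 12 nt.
Frame 2: TGT GCA TTT AAT GAT GGT GAG AGT TTA AAC CCG GTC ACT AAT AAT TCA GCA AAG GGA TCA CGC ATG GCG GGC TAC TTC TAC TAA — ATG at 65, stop TAA at 83 → 21 nt.
Frame 3: GTG CAT TTA ATG ATG GTG AGA GTT TAA ACC CGG TCA CTA ATA ATT CAG CAA AGG GAT CAC GCA TGG CGG GCT ACT TCT ACT AAA — ATG at 12, stop TAA at 27 → 18 nt; ATG at 15, stop TAA at 27 → 15 nt.
Longest ORF is 21 nt in frame 2 (positions 65–85).

2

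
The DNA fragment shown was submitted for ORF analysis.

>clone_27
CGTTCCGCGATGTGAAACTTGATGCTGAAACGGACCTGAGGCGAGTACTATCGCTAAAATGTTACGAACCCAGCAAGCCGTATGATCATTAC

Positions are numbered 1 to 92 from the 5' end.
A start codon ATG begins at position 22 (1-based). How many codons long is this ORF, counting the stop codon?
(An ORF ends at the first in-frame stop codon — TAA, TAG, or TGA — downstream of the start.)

6

Codons from position 22: ATG (22–24), CTG (25–27), AAA (28–30), CGG (31–33), ACC (34–36), TGA (37–39).
TGA is the first in-frame stop; that's 6 codons including the stop.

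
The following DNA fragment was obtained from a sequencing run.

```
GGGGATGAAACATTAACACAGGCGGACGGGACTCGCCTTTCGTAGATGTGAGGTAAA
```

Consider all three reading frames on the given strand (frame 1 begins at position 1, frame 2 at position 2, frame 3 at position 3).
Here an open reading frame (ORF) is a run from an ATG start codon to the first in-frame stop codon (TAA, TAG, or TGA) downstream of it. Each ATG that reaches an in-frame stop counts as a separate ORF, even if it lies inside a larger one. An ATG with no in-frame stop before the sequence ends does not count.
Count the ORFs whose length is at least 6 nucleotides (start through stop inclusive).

Frame 1: GGG GAT GAA ACA TTA ACA CAG GCG GAC GGG ACT CGC CTT TCG TAG ATG TGA GGT AAA — ATG at 46, stop TGA at 49 → 6 nt.
Frame 2: GGG ATG AAA CAT TAA CAC AGG CGG ACG GGA CTC GCC TTT CGT AGA TGT GAG GTA — ATG at 5, stop TAA at 14 → 12 nt.
Frame 3: GGA TGA AAC ATT AAC ACA GGC GGA CGG GAC TCG CCT TTC GTA GAT GTG AGG TAA — no ATG→stop ORF.
ORFs ≥ 6 nucleotides: frame 1 46–51 (6 nucleotides), frame 2 5–16 (12 nucleotides). Count = 2.

2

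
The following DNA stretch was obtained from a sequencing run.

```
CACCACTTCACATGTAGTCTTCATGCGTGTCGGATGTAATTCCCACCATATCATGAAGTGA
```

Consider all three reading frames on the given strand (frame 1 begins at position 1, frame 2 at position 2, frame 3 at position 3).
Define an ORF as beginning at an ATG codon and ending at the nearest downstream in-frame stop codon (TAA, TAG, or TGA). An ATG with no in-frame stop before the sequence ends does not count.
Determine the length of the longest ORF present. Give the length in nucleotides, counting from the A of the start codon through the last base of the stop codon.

39

Frame 1: CAC CAC TTC ACA TGT AGT CTT CAT GCG TGT CGG ATG TAA TTC CCA CCA TAT CAT GAA GTG — ATG at 34, stop TAA at 37 → 6 nt.
Frame 2: ACC ACT TCA CAT GTA GTC TTC ATG CGT GTC GGA TGT AAT TCC CAC CAT ATC ATG AAG TGA — ATG at 23, stop TGA at 59 → 39 nt; ATG at 53, stop TGA at 59 → 9 nt.
Frame 3: CCA CTT CAC ATG TAG TCT TCA TGC GTG TCG GAT GTA ATT CCC ACC ATA TCA TGA AGT — ATG at 12, stop TAG at 15 → 6 nt.
Longest: frame 2, positions 23–61, 39 nt = 13 codons = 12 aa. → 39 nucleotides.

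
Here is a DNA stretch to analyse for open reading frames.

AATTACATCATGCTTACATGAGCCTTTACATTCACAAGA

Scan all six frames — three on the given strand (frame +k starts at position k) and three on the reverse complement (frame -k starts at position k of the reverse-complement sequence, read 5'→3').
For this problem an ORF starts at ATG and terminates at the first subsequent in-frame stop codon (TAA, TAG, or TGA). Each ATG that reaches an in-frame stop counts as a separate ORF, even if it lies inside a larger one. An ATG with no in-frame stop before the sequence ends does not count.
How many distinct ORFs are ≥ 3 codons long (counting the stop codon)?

2

Reverse complement (5'→3'): TCTTGTGAATGTAAAGGCTCATGTAAGCATGATGTAATT
Frame +1: AAT TAC ATC ATG CTT ACA TGA GCC TTT ACA TTC ACA AGA — ATG at 10, stop TGA at 19 → 12 nt.
Frame +2: ATT ACA TCA TGC TTA CAT GAG CCT TTA CAT TCA CAA — no ATG→stop ORF.
Frame +3: TTA CAT CAT GCT TAC ATG AGC CTT TAC ATT CAC AAG — no ATG→stop ORF.
Frame -1: TCT TGT GAA TGT AAA GGC TCA TGT AAG CAT GAT GTA ATT — no ATG→stop ORF.
Frame -2: CTT GTG AAT GTA AAG GCT CAT GTA AGC ATG ATG TAA — ATG at 29, stop TAA at 35 → 9 nt; ATG at 32, stop TAA at 35 → 6 nt.
Frame -3: TTG TGA ATG TAA AGG CTC ATG TAA GCA TGA TGT AAT — ATG at 9, stop TAA at 12 → 6 nt; ATG at 21, stop TAA at 24 → 6 nt.
ORFs ≥ 3 codons: frame +1 10–21 (4 codons), frame -2 29–37 (3 codons). Count = 2.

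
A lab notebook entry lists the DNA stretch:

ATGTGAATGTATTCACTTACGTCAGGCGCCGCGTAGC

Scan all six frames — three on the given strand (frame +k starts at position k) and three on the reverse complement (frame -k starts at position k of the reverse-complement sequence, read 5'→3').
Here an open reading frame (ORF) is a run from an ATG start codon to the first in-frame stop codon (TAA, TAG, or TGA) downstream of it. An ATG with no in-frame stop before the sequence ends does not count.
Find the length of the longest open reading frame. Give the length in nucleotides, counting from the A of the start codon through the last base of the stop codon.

Reverse complement (5'→3'): GCTACGCGGCGCCTGACGTAAGTGAATACATTCACAT
Frame +1: ATG TGA ATG TAT TCA CTT ACG TCA GGC GCC GCG TAG — ATG at 1, stop TGA at 4 → 6 nt; ATG at 7, stop TAG at 34 → 30 nt.
Frame +2: TGT GAA TGT ATT CAC TTA CGT CAG GCG CCG CGT AGC — no ATG→stop ORF.
Frame +3: GTG AAT GTA TTC ACT TAC GTC AGG CGC CGC GTA — no ATG→stop ORF.
Frame -1: GCT ACG CGG CGC CTG ACG TAA GTG AAT ACA TTC ACA — no ATG→stop ORF.
Frame -2: CTA CGC GGC GCC TGA CGT AAG TGA ATA CAT TCA CAT — no ATG→stop ORF.
Frame -3: TAC GCG GCG CCT GAC GTA AGT GAA TAC ATT CAC — no ATG→stop ORF.
Longest: frame +1, positions 7–36, 30 nt = 10 codons = 9 aa. → 30 nucleotides.

30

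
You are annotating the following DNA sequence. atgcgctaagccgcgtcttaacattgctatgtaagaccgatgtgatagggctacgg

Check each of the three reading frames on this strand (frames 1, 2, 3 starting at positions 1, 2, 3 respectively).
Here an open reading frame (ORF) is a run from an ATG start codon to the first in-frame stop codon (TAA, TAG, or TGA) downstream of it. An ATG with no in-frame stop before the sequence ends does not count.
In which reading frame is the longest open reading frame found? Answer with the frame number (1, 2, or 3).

1

Frame 1: ATG CGC TAA GCC GCG TCT TAA CAT TGC TAT GTA AGA CCG ATG TGA TAG GGC TAC — ATG at 1, stop TAA at 7 → 9 nt; ATG at 40, stop TGA at 43 → 6 nt.
Frame 2: TGC GCT AAG CCG CGT CTT AAC ATT GCT ATG TAA GAC CGA TGT GAT AGG GCT ACG — ATG at 29, stop TAA at 32 → 6 nt.
Frame 3: GCG CTA AGC CGC GTC TTA ACA TTG CTA TGT AAG ACC GAT GTG ATA GGG CTA CGG — no ATG→stop ORF.
Longest ORF is 9 nt in frame 1 (positions 1–9).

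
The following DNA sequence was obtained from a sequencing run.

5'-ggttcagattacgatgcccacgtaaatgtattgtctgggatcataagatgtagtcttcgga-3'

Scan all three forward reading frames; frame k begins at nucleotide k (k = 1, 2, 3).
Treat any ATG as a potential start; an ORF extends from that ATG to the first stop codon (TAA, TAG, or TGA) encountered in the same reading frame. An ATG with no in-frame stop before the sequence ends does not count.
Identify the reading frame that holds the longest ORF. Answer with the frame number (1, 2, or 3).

Frame 1: GGT TCA GAT TAC GAT GCC CAC GTA AAT GTA TTG TCT GGG ATC ATA AGA TGT AGT CTT CGG — no ATG→stop ORF.
Frame 2: GTT CAG ATT ACG ATG CCC ACG TAA ATG TAT TGT CTG GGA TCA TAA GAT GTA GTC TTC GGA — ATG at 14, stop TAA at 23 → 12 nt; ATG at 26, stop TAA at 44 → 21 nt.
Frame 3: TTC AGA TTA CGA TGC CCA CGT AAA TGT ATT GTC TGG GAT CAT AAG ATG TAG TCT TCG — ATG at 48, stop TAG at 51 → 6 nt.
Longest ORF is 21 nt in frame 2 (positions 26–46).

2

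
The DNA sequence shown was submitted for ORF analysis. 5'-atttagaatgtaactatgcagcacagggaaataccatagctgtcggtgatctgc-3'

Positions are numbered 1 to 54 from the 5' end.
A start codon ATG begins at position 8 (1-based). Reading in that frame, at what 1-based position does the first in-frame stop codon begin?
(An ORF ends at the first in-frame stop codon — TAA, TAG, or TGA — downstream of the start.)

Codons from position 8: ATG (8–10), TAA (11–13).
TAA is a stop codon; it begins at position 11.

11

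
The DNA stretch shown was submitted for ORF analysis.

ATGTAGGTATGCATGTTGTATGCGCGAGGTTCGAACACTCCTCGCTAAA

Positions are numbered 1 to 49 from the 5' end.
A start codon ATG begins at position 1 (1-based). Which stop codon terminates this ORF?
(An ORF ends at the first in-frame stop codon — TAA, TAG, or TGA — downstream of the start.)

Codons from position 1: ATG (1–3), TAG (4–6).
The first in-frame stop codon is TAG.

TAG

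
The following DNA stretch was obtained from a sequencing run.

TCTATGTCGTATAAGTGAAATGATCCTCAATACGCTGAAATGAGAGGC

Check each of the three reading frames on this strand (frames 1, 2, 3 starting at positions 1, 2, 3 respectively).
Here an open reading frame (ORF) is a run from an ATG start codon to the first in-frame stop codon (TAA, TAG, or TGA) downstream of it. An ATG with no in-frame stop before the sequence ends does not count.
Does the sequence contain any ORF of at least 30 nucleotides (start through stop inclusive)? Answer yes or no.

no

Frame 1: TCT ATG TCG TAT AAG TGA AAT GAT CCT CAA TAC GCT GAA ATG AGA GGC — ATG at 4, stop TGA at 16 → 15 nt.
Frame 2: CTA TGT CGT ATA AGT GAA ATG ATC CTC AAT ACG CTG AAA TGA GAG — ATG at 20, stop TGA at 41 → 24 nt.
Frame 3: TAT GTC GTA TAA GTG AAA TGA TCC TCA ATA CGC TGA AAT GAG AGG — no ATG→stop ORF.
Largest ORF found is 24 nucleotides < 30, so no.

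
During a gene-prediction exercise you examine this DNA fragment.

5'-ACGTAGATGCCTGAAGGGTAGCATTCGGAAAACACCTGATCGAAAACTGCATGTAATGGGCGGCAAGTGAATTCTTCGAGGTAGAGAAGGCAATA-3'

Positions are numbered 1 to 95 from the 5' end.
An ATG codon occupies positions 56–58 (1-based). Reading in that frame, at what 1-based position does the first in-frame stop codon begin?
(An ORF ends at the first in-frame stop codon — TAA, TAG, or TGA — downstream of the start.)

68

Codons from position 56: ATG (56–58), GGC (59–61), GGC (62–64), AAG (65–67), TGA (68–70).
TGA is a stop codon; it begins at position 68.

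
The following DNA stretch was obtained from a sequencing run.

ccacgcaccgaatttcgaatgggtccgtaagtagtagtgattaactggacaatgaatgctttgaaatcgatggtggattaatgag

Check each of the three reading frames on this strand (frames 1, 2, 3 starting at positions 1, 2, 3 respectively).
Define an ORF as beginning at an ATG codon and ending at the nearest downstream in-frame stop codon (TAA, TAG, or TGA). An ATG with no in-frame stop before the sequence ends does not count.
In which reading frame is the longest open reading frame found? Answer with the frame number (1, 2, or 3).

1

Frame 1: CCA CGC ACC GAA TTT CGA ATG GGT CCG TAA GTA GTA GTG ATT AAC TGG ACA ATG AAT GCT TTG AAA TCG ATG GTG GAT TAA TGA — ATG at 19, stop TAA at 28 → 12 nt; ATG at 52, stop TAA at 79 → 30 nt; ATG at 70, stop TAA at 79 → 12 nt.
Frame 2: CAC GCA CCG AAT TTC GAA TGG GTC CGT AAG TAG TAG TGA TTA ACT GGA CAA TGA ATG CTT TGA AAT CGA TGG TGG ATT AAT GAG — ATG at 56, stop TGA at 62 → 9 nt.
Frame 3: ACG CAC CGA ATT TCG AAT GGG TCC GTA AGT AGT AGT GAT TAA CTG GAC AAT GAA TGC TTT GAA ATC GAT GGT GGA TTA ATG — no ATG→stop ORF.
Longest ORF is 30 nt in frame 1 (positions 52–81).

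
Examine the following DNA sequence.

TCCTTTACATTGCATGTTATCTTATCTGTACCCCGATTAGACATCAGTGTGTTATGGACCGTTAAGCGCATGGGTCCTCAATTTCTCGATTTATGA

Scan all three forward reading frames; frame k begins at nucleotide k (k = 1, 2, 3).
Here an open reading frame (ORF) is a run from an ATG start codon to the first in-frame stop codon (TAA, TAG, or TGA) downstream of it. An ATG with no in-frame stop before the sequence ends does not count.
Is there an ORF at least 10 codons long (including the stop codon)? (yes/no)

Frame 1: TCC TTT ACA TTG CAT GTT ATC TTA TCT GTA CCC CGA TTA GAC ATC AGT GTG TTA TGG ACC GTT AAG CGC ATG GGT CCT CAA TTT CTC GAT TTA TGA — ATG at 70, stop TGA at 94 → 27 nt.
Frame 2: CCT TTA CAT TGC ATG TTA TCT TAT CTG TAC CCC GAT TAG ACA TCA GTG TGT TAT GGA CCG TTA AGC GCA TGG GTC CTC AAT TTC TCG ATT TAT — ATG at 14, stop TAG at 38 → 27 nt.
Frame 3: CTT TAC ATT GCA TGT TAT CTT ATC TGT ACC CCG ATT AGA CAT CAG TGT GTT ATG GAC CGT TAA GCG CAT GGG TCC TCA ATT TCT CGA TTT ATG — ATG at 54, stop TAA at 63 → 12 nt.
Largest ORF found is 9 codons < 10, so no.

no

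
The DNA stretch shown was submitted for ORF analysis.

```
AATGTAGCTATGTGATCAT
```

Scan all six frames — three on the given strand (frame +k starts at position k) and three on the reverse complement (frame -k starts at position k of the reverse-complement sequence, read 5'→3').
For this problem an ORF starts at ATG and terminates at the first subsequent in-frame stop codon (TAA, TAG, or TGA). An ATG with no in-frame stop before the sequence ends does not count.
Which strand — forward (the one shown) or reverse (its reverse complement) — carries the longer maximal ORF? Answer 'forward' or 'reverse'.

reverse

Reverse complement (5'→3'): ATGATCACATAGCTACATT
Frame +1: AAT GTA GCT ATG TGA TCA — ATG at 10, stop TGA at 13 → 6 nt.
Frame +2: ATG TAG CTA TGT GAT CAT — ATG at 2, stop TAG at 5 → 6 nt.
Frame +3: TGT AGC TAT GTG ATC — no ATG→stop ORF.
Frame -1: ATG ATC ACA TAG CTA CAT — ATG at 1, stop TAG at 10 → 12 nt.
Frame -2: TGA TCA CAT AGC TAC ATT — no ATG→stop ORF.
Frame -3: GAT CAC ATA GCT ACA — no ATG→stop ORF.
Forward-strand max 6 nt; reverse-strand max 12 nt. The reverse strand has the longer ORF.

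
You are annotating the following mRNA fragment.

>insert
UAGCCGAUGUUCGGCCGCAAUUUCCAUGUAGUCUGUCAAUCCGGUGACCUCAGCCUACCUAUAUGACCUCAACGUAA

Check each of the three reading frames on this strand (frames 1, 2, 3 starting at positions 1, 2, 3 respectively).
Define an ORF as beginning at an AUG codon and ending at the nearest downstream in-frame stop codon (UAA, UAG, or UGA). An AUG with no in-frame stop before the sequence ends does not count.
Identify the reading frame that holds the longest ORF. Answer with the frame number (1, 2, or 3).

Frame 1: UAG CCG AUG UUC GGC CGC AAU UUC CAU GUA GUC UGU CAA UCC GGU GAC CUC AGC CUA CCU AUA UGA CCU CAA CGU — AUG at 7, stop UGA at 64 → 60 nt.
Frame 2: AGC CGA UGU UCG GCC GCA AUU UCC AUG UAG UCU GUC AAU CCG GUG ACC UCA GCC UAC CUA UAU GAC CUC AAC GUA — AUG at 26, stop UAG at 29 → 6 nt.
Frame 3: GCC GAU GUU CGG CCG CAA UUU CCA UGU AGU CUG UCA AUC CGG UGA CCU CAG CCU ACC UAU AUG ACC UCA ACG UAA — AUG at 63, stop UAA at 75 → 15 nt.
Longest ORF is 60 nt in frame 1 (positions 7–66).

1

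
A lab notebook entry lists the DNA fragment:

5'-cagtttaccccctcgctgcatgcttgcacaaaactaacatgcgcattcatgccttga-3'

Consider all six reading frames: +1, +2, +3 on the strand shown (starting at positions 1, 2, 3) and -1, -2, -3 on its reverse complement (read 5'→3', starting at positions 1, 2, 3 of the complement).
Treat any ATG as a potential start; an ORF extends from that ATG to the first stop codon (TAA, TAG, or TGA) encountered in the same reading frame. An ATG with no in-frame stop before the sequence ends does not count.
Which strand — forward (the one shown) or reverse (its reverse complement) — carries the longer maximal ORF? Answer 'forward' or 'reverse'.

reverse

Reverse complement (5'→3'): TCAAGGCATGAATGCGCATGTTAGTTTTGTGCAAGCATGCAGCGAGGGGGTAAACTG
Frame +1: CAG TTT ACC CCC TCG CTG CAT GCT TGC ACA AAA CTA ACA TGC GCA TTC ATG CCT TGA — ATG at 49, stop TGA at 55 → 9 nt.
Frame +2: AGT TTA CCC CCT CGC TGC ATG CTT GCA CAA AAC TAA CAT GCG CAT TCA TGC CTT — ATG at 20, stop TAA at 35 → 18 nt.
Frame +3: GTT TAC CCC CTC GCT GCA TGC TTG CAC AAA ACT AAC ATG CGC ATT CAT GCC TTG — no ATG→stop ORF.
Frame -1: TCA AGG CAT GAA TGC GCA TGT TAG TTT TGT GCA AGC ATG CAG CGA GGG GGT AAA CTG — no ATG→stop ORF.
Frame -2: CAA GGC ATG AAT GCG CAT GTT AGT TTT GTG CAA GCA TGC AGC GAG GGG GTA AAC — no ATG→stop ORF.
Frame -3: AAG GCA TGA ATG CGC ATG TTA GTT TTG TGC AAG CAT GCA GCG AGG GGG TAA ACT — ATG at 12, stop TAA at 51 → 42 nt; ATG at 18, stop TAA at 51 → 36 nt.
Forward-strand max 18 nt; reverse-strand max 42 nt. The reverse strand has the longer ORF.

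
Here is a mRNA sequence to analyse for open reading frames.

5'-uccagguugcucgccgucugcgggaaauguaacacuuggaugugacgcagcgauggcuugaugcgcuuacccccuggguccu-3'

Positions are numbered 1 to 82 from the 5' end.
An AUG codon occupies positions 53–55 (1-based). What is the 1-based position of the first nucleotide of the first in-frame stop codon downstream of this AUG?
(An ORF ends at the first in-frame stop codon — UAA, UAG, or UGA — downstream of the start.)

59

Codons from position 53: AUG (53–55), GCU (56–58), UGA (59–61).
UGA is a stop codon; it begins at position 59.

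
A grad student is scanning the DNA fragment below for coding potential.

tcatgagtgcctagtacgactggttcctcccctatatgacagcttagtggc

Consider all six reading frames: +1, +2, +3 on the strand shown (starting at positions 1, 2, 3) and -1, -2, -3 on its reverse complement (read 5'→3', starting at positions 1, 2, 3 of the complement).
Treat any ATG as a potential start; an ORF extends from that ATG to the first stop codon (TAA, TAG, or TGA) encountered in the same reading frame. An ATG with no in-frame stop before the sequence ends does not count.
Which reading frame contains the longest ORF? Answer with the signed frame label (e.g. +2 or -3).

+3

Reverse complement (5'→3'): GCCACTAAGCTGTCATATAGGGGAGGAACCAGTCGTACTAGGCACTCATGA
Frame +1: TCA TGA GTG CCT AGT ACG ACT GGT TCC TCC CCT ATA TGA CAG CTT AGT GGC — no ATG→stop ORF.
Frame +2: CAT GAG TGC CTA GTA CGA CTG GTT CCT CCC CTA TAT GAC AGC TTA GTG — no ATG→stop ORF.
Frame +3: ATG AGT GCC TAG TAC GAC TGG TTC CTC CCC TAT ATG ACA GCT TAG TGG — ATG at 3, stop TAG at 12 → 12 nt; ATG at 36, stop TAG at 45 → 12 nt.
Frame -1: GCC ACT AAG CTG TCA TAT AGG GGA GGA ACC AGT CGT ACT AGG CAC TCA TGA — no ATG→stop ORF.
Frame -2: CCA CTA AGC TGT CAT ATA GGG GAG GAA CCA GTC GTA CTA GGC ACT CAT — no ATG→stop ORF.
Frame -3: CAC TAA GCT GTC ATA TAG GGG AGG AAC CAG TCG TAC TAG GCA CTC ATG — no ATG→stop ORF.
Longest ORF is 12 nt in frame +3 (positions 3–14).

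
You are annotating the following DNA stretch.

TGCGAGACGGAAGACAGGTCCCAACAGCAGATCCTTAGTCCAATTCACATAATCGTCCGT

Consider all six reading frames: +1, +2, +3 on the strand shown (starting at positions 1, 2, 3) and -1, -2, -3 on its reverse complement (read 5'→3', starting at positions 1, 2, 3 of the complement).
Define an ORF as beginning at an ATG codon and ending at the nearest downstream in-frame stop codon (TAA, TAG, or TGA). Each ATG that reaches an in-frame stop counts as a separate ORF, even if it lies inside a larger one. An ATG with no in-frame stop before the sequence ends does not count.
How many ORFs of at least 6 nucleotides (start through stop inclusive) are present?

1

Reverse complement (5'→3'): ACGGACGATTATGTGAATTGGACTAAGGATCTGCTGTTGGGACCTGTCTTCCGTCTCGCA
Frame +1: TGC GAG ACG GAA GAC AGG TCC CAA CAG CAG ATC CTT AGT CCA ATT CAC ATA ATC GTC CGT — no ATG→stop ORF.
Frame +2: GCG AGA CGG AAG ACA GGT CCC AAC AGC AGA TCC TTA GTC CAA TTC ACA TAA TCG TCC — no ATG→stop ORF.
Frame +3: CGA GAC GGA AGA CAG GTC CCA ACA GCA GAT CCT TAG TCC AAT TCA CAT AAT CGT CCG — no ATG→stop ORF.
Frame -1: ACG GAC GAT TAT GTG AAT TGG ACT AAG GAT CTG CTG TTG GGA CCT GTC TTC CGT CTC GCA — no ATG→stop ORF.
Frame -2: CGG ACG ATT ATG TGA ATT GGA CTA AGG ATC TGC TGT TGG GAC CTG TCT TCC GTC TCG — ATG at 11, stop TGA at 14 → 6 nt.
Frame -3: GGA CGA TTA TGT GAA TTG GAC TAA GGA TCT GCT GTT GGG ACC TGT CTT CCG TCT CGC — no ATG→stop ORF.
ORFs ≥ 6 nucleotides: frame -2 11–16 (6 nucleotides). Count = 1.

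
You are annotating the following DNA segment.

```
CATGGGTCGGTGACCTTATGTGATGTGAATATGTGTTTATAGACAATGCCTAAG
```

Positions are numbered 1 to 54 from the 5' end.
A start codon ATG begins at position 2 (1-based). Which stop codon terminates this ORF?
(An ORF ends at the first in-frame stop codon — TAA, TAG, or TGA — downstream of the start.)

TGA

Codons from position 2: ATG (2–4), GGT (5–7), CGG (8–10), TGA (11–13).
The first in-frame stop codon is TGA.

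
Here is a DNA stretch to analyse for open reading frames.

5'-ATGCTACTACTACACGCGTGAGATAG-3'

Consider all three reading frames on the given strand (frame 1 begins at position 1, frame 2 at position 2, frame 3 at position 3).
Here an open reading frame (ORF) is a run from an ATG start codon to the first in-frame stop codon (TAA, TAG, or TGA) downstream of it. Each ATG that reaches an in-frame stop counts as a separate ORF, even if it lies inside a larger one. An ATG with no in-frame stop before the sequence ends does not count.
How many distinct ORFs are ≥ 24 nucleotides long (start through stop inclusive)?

0

Frame 1: ATG CTA CTA CTA CAC GCG TGA GAT — ATG at 1, stop TGA at 19 → 21 nt.
Frame 2: TGC TAC TAC TAC ACG CGT GAG ATA — no ATG→stop ORF.
Frame 3: GCT ACT ACT ACA CGC GTG AGA TAG — no ATG→stop ORF.
No ORF reaches 24 nucleotides. Count = 0.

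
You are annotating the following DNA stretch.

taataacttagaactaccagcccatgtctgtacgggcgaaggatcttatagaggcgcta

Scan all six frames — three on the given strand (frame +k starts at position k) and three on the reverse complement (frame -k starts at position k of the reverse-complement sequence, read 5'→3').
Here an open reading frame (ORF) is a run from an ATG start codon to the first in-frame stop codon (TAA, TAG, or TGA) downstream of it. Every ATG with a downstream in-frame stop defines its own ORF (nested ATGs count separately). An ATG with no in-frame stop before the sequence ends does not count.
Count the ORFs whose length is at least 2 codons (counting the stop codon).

1

Reverse complement (5'→3'): TAGCGCCTCTATAAGATCCTTCGCCCGTACAGACATGGGCTGGTAGTTCTAAGTTATTA
Frame +1: TAA TAA CTT AGA ACT ACC AGC CCA TGT CTG TAC GGG CGA AGG ATC TTA TAG AGG CGC — no ATG→stop ORF.
Frame +2: AAT AAC TTA GAA CTA CCA GCC CAT GTC TGT ACG GGC GAA GGA TCT TAT AGA GGC GCT — no ATG→stop ORF.
Frame +3: ATA ACT TAG AAC TAC CAG CCC ATG TCT GTA CGG GCG AAG GAT CTT ATA GAG GCG CTA — no ATG→stop ORF.
Frame -1: TAG CGC CTC TAT AAG ATC CTT CGC CCG TAC AGA CAT GGG CTG GTA GTT CTA AGT TAT — no ATG→stop ORF.
Frame -2: AGC GCC TCT ATA AGA TCC TTC GCC CGT ACA GAC ATG GGC TGG TAG TTC TAA GTT ATT — ATG at 35, stop TAG at 44 → 12 nt.
Frame -3: GCG CCT CTA TAA GAT CCT TCG CCC GTA CAG ACA TGG GCT GGT AGT TCT AAG TTA TTA — no ATG→stop ORF.
ORFs ≥ 2 codons: frame -2 35–46 (4 codons). Count = 1.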